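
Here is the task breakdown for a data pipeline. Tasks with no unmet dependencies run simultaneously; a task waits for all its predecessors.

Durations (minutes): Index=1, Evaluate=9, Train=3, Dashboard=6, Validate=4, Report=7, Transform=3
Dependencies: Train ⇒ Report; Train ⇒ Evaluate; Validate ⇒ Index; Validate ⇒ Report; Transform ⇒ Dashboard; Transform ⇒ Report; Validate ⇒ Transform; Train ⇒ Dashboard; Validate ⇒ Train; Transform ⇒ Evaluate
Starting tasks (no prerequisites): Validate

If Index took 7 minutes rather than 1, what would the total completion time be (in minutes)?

Critical path before the change: Validate→Transform→Evaluate = 4+3+9 = 16 giving 16 minutes.
Index is off the critical path — its longest chain is 5 minutes, giving 11 of slack.
That remains the longest chain; total 16 minutes.

16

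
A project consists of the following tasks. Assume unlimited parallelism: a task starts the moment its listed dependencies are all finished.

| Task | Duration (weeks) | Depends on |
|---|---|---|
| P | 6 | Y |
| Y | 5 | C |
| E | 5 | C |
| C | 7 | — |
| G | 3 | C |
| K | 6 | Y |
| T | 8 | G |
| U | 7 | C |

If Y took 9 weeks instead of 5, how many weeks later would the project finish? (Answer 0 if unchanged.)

The binding path is C→Y→K = 7+5+6 = 18; finish at 18 weeks.
Since Y is critical, the +4 change carries straight to that chain (now 22 weeks).
The critical path is still C→Y→K; finish is now 22 weeks.
Change in finish: 22 − 18 = +4 weeks.

4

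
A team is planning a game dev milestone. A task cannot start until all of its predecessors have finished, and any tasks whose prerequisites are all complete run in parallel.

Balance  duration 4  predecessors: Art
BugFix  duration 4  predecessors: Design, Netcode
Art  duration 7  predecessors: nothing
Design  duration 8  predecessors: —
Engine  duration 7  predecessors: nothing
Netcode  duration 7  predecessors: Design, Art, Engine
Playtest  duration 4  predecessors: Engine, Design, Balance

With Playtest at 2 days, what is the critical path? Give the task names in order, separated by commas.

Baseline: Design→Netcode→BugFix = 8+7+4 = 19 → 19 days.
The longest path through Playtest is only 15 days, so Playtest has float 4.
No other chain overtakes it, so the finish is 19 days.

Design, Netcode, BugFix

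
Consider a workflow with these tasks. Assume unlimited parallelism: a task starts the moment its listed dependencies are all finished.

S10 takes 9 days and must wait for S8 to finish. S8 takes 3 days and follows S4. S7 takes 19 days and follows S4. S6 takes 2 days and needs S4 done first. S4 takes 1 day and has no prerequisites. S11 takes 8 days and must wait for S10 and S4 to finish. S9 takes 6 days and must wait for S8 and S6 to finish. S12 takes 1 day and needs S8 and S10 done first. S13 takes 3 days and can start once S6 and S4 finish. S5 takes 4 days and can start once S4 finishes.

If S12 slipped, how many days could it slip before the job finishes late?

7

Critical path: S4→S8→S10→S11 = 1+3+9+8 = 21, so the finish is 21 days.
Longest path through S12: 14 days (earliest finish 14, latest finish 21).
So S12 can slip 21 − 14 = 7 days.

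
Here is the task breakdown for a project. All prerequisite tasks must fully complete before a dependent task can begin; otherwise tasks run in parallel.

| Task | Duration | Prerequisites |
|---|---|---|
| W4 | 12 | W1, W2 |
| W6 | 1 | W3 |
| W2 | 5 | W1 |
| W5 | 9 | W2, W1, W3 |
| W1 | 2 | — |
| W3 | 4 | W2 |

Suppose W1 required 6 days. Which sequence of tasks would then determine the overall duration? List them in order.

Baseline: W1→W2→W3→W5 = 2+5+4+9 = 20 → 20 days.
W1 lies on that path, so at 6 days the path becomes 24 days.
That remains the longest chain; total 24 days.

W1, W2, W3, W5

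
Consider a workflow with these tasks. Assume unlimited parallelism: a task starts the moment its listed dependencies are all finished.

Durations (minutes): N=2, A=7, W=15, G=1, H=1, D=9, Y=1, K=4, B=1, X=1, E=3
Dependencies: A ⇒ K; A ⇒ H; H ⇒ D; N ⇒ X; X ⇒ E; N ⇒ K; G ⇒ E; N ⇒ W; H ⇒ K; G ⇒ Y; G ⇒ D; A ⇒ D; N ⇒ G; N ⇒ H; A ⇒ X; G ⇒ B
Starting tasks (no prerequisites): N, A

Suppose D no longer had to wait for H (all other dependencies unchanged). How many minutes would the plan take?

17

With the dependency in place, N→W = 2+15 = 17 sets the finish at 17 minutes.
Without H→D, D's earliest start moves from 8 to 7.
The longest chain is now N→W = 2+15 = 17, so the plan takes 17 minutes.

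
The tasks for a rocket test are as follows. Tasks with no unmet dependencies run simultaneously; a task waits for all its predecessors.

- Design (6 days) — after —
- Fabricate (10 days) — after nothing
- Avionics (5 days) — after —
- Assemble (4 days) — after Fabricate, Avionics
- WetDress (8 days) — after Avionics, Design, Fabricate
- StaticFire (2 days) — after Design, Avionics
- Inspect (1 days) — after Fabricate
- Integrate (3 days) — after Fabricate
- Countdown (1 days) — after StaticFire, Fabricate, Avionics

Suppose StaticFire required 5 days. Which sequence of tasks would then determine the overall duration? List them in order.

Actual critical path: Fabricate→WetDress = 10+8 = 18 ⇒ 18 days.
StaticFire has 9 days of float (longest path through it is 9).
The critical path is still Fabricate→WetDress; finish is now 18 days.

Fabricate, WetDress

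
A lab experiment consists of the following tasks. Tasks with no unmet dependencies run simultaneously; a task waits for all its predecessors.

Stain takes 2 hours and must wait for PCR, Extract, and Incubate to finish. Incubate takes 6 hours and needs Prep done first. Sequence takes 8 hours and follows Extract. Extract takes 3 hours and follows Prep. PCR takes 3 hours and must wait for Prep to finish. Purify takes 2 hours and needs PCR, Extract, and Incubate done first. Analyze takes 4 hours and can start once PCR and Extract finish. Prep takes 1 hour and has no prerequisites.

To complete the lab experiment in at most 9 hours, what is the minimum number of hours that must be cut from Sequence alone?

3

Current finish: 12 hours; target: 9.
Sequence is on every critical path, so each hour cut from Sequence cuts the finish by one (this holds down to a finish of 9).
Need 12 − 9 = 3 hours off Sequence → Sequence becomes 5 hours, finish becomes 9.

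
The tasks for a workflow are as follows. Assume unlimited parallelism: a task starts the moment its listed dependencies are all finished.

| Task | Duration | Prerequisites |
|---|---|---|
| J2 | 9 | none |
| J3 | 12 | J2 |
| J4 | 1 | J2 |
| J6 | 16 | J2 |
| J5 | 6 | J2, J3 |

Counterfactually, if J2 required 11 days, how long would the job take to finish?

Actual critical path: J2→J3→J5 = 9+12+6 = 27 ⇒ 27 days.
Since J2 is critical, the +2 change carries straight to that chain (now 29 days).
That remains the longest chain; total 29 days.

29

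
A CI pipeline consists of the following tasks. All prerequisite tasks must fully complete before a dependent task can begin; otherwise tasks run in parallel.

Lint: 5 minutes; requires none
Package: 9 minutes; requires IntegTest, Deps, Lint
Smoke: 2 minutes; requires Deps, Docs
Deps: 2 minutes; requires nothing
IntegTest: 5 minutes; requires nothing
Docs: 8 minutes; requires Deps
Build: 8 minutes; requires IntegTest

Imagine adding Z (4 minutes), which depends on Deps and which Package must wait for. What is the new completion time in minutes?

Originally the schedule takes 14 minutes.
With Z inserted, Package now waits for max(IntegTest, Deps, Lint, Z).
New critical path: Deps→Z→Package = 2+4+9 = 15 ⇒ 15 minutes.

15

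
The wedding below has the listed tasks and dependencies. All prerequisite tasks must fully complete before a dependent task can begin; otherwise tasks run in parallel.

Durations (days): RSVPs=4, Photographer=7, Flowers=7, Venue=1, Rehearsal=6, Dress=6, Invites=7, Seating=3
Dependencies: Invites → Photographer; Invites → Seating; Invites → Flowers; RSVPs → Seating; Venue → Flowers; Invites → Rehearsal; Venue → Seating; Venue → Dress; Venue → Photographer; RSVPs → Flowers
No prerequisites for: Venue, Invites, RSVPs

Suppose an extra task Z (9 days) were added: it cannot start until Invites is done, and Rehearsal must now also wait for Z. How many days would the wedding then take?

Originally the wedding takes 14 days.
With Z inserted, Rehearsal now waits for max(Invites, Z).
New critical path: Invites→Z→Rehearsal = 7+9+6 = 22 ⇒ 22 days.

22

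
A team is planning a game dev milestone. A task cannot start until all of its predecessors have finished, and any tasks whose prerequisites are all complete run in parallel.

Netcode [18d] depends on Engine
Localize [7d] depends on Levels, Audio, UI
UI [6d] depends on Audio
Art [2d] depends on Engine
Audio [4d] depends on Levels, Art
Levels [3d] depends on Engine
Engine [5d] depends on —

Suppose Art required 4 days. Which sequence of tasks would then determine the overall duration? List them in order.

Engine, Art, Audio, UI, Localize

Baseline: Engine→Levels→Audio→UI→Localize = 5+3+4+6+7 = 25 → 25 days.
The longest path through Art is only 24 days, so Art has float 1.
Now Engine→Art→Audio→UI→Localize = 5+4+4+6+7 = 26 is longest, so the finish becomes 26 days.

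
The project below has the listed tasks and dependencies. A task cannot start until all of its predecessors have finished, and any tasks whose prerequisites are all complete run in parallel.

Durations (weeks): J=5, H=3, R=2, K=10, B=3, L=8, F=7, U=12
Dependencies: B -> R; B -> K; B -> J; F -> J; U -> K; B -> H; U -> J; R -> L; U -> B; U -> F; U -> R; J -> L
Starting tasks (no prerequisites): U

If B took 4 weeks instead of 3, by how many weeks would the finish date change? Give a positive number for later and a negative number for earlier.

The binding path is U→F→J→L = 12+7+5+8 = 32; finish at 32 weeks.
B has 4 weeks of float (longest path through it is 28).
The critical path is still U→F→J→L; finish is now 32 weeks.
Change in finish: 32 − 32 = +0 weeks.

0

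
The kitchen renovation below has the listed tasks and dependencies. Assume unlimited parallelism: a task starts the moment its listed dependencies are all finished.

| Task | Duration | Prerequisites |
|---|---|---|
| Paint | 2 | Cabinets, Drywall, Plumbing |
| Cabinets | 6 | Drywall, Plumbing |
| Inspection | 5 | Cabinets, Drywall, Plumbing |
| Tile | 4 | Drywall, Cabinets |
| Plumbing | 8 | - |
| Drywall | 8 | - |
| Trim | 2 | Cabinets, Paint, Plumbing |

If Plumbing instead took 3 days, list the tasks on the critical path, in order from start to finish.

Drywall, Cabinets, Inspection

As given, the longest chain is Plumbing→Cabinets→Inspection = 8+6+5 = 19, so the finish is 19 days.
Plumbing is on the critical path; changing it to 3 makes that path 14 days.
The binding chain switches to Drywall→Cabinets→Inspection = 8+6+5 = 19; finish 19 days.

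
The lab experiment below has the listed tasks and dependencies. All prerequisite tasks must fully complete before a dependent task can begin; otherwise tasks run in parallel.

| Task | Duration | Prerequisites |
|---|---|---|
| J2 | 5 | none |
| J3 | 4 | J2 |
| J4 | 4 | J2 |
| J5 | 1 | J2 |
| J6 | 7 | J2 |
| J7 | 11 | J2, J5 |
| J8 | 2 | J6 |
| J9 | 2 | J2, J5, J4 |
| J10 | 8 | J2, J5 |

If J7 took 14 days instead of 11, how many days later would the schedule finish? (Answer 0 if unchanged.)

3

Critical path before the change: J2→J5→J7 = 5+1+11 = 17 giving 17 days.
Since J7 is critical, the +3 change carries straight to that chain (now 20 days).
That remains the longest chain; total 20 days.
Change in finish: 20 − 17 = +3 days.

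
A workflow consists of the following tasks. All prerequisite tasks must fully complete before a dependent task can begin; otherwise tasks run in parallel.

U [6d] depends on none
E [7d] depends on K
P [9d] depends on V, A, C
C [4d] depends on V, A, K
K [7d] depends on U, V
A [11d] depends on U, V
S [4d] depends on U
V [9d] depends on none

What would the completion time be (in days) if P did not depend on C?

29

With the dependency in place, V→A→C→P = 9+11+4+9 = 33 sets the finish at 33 days.
Without C→P, P's earliest start moves from 24 to 20.
After: V→A→P = 9+11+9 = 29 → 29 days.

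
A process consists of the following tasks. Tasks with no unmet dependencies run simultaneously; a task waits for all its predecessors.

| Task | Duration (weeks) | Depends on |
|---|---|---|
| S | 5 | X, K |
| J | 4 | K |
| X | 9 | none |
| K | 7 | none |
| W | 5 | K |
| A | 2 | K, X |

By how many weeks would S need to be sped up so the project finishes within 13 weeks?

Current finish: 14 weeks; target: 13.
S is on every critical path, so each week cut from S cuts the finish by one (this holds down to a finish of 12).
Need 14 − 13 = 1 week off S → S becomes 4 weeks, finish becomes 13.

1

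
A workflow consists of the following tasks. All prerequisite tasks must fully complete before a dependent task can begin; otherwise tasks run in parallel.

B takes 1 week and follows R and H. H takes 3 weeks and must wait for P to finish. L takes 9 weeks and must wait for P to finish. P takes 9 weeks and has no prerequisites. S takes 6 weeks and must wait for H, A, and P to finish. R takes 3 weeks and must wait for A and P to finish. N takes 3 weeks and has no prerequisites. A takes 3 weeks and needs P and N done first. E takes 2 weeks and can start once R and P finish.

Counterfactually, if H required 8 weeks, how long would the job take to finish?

Critical path before the change: P→H→S = 9+3+6 = 18 giving 18 weeks.
Since H is critical, the +5 change carries straight to that chain (now 23 weeks).
That remains the longest chain; total 23 weeks.

23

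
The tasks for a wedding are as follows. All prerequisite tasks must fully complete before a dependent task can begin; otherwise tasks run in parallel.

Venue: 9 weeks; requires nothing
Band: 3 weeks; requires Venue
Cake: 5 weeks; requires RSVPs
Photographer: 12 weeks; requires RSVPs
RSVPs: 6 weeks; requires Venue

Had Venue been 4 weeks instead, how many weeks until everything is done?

The binding path is Venue→RSVPs→Photographer = 9+6+12 = 27; finish at 27 weeks.
Venue lies on that path, so at 4 weeks the path becomes 22 weeks.
No other chain overtakes it, so the finish is 22 weeks.

22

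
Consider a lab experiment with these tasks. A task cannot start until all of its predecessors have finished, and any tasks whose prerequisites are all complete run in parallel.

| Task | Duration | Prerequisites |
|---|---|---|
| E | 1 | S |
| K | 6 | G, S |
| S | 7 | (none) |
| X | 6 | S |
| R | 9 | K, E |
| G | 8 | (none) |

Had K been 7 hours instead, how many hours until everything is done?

Critical path before the change: G→K→R = 8+6+9 = 23 giving 23 hours.
Since K is critical, the +1 change carries straight to that chain (now 24 hours).
No other chain overtakes it, so the finish is 24 hours.

24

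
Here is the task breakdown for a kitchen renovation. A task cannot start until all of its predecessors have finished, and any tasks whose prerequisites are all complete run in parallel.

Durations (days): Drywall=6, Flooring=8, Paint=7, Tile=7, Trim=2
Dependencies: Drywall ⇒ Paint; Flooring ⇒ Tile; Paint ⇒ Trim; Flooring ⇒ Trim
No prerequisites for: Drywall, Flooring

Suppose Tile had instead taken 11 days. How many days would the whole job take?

19

Critical path before the change: Flooring→Tile = 8+7 = 15 giving 15 days.
Since Tile is critical, the +4 change carries straight to that chain (now 19 days).
No other chain overtakes it, so the finish is 19 days.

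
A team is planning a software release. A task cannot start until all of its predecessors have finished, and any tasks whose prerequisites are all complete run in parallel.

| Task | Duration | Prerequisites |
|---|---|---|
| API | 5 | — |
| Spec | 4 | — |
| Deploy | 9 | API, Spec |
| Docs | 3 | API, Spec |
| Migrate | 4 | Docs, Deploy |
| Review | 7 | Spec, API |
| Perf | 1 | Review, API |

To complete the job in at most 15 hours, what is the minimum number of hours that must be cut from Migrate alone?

Current finish: 18 hours; target: 15.
Migrate is on every critical path, so each hour cut from Migrate cuts the finish by one (this holds down to a finish of 15).
Need 18 − 15 = 3 hours off Migrate → Migrate becomes 1 hour, finish becomes 15.

3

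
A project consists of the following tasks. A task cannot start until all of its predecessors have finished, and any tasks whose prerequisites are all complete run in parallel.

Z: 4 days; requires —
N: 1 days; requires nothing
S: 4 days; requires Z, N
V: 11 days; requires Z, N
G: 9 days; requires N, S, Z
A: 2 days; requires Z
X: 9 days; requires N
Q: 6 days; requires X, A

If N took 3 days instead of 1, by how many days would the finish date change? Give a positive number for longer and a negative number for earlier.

As given, the longest chain is Z→S→G = 4+4+9 = 17, so the finish is 17 days.
N has 1 day of float (longest path through it is 16).
New critical path: N→X→Q = 3+9+6 = 18 ⇒ 18 days.
Change in finish: 18 − 17 = +1 days.

1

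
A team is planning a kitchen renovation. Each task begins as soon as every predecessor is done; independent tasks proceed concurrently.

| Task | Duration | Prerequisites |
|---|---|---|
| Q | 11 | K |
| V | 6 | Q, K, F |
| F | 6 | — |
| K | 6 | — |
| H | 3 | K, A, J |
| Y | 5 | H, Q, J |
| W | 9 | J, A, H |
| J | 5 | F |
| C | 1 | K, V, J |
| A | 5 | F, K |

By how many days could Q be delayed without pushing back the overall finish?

K→Q→V→C = 6+11+6+1 = 24 sets the makespan at 24 days.
Longest path through Q: 24 days (earliest finish 17, latest finish 17).
So Q can slip 17 − 17 = 0 days.

0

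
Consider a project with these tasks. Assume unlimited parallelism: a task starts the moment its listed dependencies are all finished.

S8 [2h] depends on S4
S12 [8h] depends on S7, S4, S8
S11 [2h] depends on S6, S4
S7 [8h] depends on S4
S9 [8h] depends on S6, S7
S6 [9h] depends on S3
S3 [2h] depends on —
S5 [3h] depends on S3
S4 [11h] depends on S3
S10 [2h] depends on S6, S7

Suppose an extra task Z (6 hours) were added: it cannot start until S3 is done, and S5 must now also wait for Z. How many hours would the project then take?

29

Originally the project takes 29 hours.
With Z inserted, S5 now waits for max(S3, Z).
New critical path: S3→S4→S7→S9 = 2+11+8+8 = 29 ⇒ 29 hours.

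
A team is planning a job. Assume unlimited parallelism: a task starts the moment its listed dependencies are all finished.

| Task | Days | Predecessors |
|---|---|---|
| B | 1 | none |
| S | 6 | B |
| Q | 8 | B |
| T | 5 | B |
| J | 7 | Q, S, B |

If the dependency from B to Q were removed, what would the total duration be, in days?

Original critical path: B→Q→J = 1+8+7 = 16 ⇒ 16 days.
Without B→Q, Q's earliest start moves from 1 to 0.
The longest chain is now Q→J = 8+7 = 15, so the job takes 15 days.

15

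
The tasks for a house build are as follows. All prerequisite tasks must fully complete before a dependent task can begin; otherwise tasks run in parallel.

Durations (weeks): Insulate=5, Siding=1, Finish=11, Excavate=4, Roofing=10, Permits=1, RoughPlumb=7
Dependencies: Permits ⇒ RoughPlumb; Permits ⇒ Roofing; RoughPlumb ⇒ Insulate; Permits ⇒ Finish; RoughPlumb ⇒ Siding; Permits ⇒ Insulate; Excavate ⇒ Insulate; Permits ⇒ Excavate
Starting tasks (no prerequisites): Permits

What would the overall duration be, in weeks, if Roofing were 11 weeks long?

Actual critical path: Permits→RoughPlumb→Insulate = 1+7+5 = 13 ⇒ 13 weeks.
Roofing has 2 weeks of float (longest path through it is 11).
That remains the longest chain; total 13 weeks.

13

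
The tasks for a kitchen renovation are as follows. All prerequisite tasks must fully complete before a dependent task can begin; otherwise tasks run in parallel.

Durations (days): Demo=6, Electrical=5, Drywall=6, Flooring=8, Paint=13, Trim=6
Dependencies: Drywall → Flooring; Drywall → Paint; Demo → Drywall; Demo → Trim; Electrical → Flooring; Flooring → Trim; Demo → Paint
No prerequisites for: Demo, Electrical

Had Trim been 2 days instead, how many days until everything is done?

25

Actual critical path: Demo→Drywall→Flooring→Trim = 6+6+8+6 = 26 ⇒ 26 days.
Trim lies on that path, so at 2 days the path becomes 22 days.
Now Demo→Drywall→Paint = 6+6+13 = 25 is longest, so the finish becomes 25 days.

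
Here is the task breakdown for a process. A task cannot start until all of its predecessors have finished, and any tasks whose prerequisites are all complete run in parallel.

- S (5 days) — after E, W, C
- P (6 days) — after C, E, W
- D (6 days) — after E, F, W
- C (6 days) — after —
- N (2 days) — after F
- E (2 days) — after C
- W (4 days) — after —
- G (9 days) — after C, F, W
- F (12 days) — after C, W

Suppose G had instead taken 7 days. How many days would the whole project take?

25

As given, the longest chain is C→F→G = 6+12+9 = 27, so the finish is 27 days.
G is on the critical path; changing it to 7 makes that path 25 days.
No other chain overtakes it, so the finish is 25 days.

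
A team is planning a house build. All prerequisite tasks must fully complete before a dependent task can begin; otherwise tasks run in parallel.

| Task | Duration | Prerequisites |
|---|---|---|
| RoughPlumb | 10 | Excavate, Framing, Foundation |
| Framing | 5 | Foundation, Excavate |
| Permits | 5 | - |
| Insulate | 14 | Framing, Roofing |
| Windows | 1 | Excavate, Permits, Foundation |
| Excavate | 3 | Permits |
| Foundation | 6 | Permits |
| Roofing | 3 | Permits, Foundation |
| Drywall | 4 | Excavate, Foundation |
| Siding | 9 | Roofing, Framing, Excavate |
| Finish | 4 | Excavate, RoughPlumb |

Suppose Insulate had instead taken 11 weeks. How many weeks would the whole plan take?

30

The binding path is Permits→Foundation→Framing→Insulate = 5+6+5+14 = 30; finish at 30 weeks.
Insulate lies on that path, so at 11 weeks the path becomes 27 weeks.
The binding chain switches to Permits→Foundation→Framing→RoughPlumb→Finish = 5+6+5+10+4 = 30; finish 30 weeks.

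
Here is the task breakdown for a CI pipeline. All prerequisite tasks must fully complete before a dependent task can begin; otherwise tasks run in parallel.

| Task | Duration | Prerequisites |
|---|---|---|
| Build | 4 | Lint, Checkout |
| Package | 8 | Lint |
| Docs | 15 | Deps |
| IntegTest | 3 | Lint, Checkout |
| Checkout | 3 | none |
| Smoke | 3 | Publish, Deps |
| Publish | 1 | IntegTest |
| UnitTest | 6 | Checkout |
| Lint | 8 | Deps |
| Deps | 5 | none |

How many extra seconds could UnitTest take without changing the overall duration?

The longest chain is Deps→Lint→Package = 5+8+8 = 21; overall finish 21 seconds.
The longest chain containing UnitTest totals 9 seconds.
Slack of UnitTest = 15 − 3 = 12 seconds.

12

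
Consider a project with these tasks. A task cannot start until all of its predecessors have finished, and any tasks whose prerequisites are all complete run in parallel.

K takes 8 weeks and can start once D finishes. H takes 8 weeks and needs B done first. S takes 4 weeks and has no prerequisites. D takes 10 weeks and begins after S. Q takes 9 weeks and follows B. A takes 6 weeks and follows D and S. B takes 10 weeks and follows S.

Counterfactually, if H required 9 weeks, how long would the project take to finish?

Actual critical path: S→B→Q = 4+10+9 = 23 ⇒ 23 weeks.
H has 1 week of float (longest path through it is 22).
Now S→B→H = 4+10+9 = 23 is longest, so the finish becomes 23 weeks.

23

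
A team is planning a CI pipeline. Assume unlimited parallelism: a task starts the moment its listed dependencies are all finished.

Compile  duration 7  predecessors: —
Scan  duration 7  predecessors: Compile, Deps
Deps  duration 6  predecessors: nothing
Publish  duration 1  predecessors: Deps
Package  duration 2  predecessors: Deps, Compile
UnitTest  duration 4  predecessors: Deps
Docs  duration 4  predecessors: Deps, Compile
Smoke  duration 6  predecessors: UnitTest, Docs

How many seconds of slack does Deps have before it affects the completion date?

The longest chain is Compile→Docs→Smoke = 7+4+6 = 17; overall finish 17 seconds.
Longest path through Deps: 16 seconds (earliest finish 6, latest finish 7).
Float = 17 − 16 = 1.

1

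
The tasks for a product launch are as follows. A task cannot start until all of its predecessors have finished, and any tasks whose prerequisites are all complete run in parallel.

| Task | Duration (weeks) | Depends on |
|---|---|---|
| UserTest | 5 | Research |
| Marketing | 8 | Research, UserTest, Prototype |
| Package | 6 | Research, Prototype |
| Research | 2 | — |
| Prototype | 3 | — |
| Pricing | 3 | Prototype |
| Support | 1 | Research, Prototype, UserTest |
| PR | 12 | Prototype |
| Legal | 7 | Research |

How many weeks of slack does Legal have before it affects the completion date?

6

Critical path: Research→UserTest→Marketing = 2+5+8 = 15, so the finish is 15 weeks.
The longest chain containing Legal totals 9 weeks.
Slack of Legal = 8 − 2 = 6 weeks.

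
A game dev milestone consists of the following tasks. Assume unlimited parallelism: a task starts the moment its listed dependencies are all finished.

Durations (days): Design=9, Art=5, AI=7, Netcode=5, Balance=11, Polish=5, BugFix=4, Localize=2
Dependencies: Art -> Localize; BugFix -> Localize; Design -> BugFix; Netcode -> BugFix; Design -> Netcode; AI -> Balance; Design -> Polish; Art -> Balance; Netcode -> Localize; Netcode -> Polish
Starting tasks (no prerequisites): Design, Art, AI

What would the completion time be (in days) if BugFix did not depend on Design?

Before: longest chain Design→Netcode→BugFix→Localize = 9+5+4+2 = 20, finish 20.
Dropping Design→BugFix doesn't change BugFix's earliest start (14); another predecessor still binds.
The longest chain is now Design→Netcode→BugFix→Localize = 9+5+4+2 = 20, so the schedule takes 20 days.

20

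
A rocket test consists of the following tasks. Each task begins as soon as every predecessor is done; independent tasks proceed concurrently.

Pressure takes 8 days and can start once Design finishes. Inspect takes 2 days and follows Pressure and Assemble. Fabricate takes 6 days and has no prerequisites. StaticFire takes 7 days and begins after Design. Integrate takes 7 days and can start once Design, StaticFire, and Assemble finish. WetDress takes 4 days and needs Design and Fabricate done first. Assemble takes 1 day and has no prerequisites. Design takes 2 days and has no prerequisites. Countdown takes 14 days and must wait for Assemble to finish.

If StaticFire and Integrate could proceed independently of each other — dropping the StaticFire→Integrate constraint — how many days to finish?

15

With the dependency in place, Design→StaticFire→Integrate = 2+7+7 = 16 sets the finish at 16 days.
Without StaticFire→Integrate, Integrate's earliest start moves from 9 to 2.
The longest chain is now Assemble→Countdown = 1+14 = 15, so the plan takes 15 days.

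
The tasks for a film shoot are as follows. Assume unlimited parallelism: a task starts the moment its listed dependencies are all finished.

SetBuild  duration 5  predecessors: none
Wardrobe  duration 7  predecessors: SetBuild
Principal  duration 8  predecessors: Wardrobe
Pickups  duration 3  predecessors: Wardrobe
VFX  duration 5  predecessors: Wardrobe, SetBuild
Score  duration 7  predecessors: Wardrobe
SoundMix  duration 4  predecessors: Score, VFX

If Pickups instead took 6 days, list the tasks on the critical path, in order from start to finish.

SetBuild, Wardrobe, Score, SoundMix

Actual critical path: SetBuild→Wardrobe→Score→SoundMix = 5+7+7+4 = 23 ⇒ 23 days.
The longest path through Pickups is only 15 days, so Pickups has float 8.
No other chain overtakes it, so the finish is 23 days.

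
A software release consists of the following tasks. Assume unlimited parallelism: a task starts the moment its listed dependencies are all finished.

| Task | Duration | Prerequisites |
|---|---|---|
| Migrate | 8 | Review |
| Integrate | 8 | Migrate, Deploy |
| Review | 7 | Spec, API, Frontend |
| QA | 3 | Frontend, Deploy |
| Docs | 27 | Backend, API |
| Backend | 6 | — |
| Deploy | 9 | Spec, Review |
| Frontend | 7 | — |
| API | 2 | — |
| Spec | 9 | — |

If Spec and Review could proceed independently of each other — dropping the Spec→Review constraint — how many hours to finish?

With the dependency in place, Spec→Review→Deploy→Integrate = 9+7+9+8 = 33 sets the finish at 33 hours.
Without Spec→Review, Review's earliest start moves from 9 to 7.
New critical path: Backend→Docs = 6+27 = 33 ⇒ 33 hours.

33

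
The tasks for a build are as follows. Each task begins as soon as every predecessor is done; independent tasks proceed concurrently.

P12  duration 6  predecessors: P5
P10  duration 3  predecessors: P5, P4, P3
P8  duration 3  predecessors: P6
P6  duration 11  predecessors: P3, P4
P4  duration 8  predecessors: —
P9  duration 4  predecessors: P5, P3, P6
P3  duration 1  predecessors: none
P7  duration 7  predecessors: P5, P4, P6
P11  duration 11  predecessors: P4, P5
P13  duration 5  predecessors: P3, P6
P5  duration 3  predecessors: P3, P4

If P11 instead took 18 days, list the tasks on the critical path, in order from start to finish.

P4, P5, P11

Critical path before the change: P4→P6→P7 = 8+11+7 = 26 giving 26 days.
P11 has 4 days of float (longest path through it is 22).
The binding chain switches to P4→P5→P11 = 8+3+18 = 29; finish 29 days.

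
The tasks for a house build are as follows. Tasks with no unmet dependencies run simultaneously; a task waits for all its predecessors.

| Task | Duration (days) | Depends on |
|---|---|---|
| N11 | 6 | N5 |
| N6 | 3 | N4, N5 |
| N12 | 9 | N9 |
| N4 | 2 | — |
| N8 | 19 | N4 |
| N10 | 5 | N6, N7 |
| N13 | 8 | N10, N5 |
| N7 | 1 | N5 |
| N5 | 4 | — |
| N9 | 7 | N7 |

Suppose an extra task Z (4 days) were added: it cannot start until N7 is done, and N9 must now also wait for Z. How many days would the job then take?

25

Originally the job takes 21 days.
With Z inserted, N9 now waits for max(N7, Z).
New critical path: N5→N7→Z→N9→N12 = 4+1+4+7+9 = 25 ⇒ 25 days.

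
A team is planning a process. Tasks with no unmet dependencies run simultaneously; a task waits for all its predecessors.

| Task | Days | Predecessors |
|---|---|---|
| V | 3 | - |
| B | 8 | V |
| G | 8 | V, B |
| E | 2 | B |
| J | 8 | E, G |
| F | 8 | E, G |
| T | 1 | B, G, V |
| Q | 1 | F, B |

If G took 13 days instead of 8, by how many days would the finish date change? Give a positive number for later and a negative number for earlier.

5

Critical path before the change: V→B→G→F→Q = 3+8+8+8+1 = 28 giving 28 days.
Since G is critical, the +5 change carries straight to that chain (now 33 days).
That remains the longest chain; total 33 days.
Change in finish: 33 − 28 = +5 days.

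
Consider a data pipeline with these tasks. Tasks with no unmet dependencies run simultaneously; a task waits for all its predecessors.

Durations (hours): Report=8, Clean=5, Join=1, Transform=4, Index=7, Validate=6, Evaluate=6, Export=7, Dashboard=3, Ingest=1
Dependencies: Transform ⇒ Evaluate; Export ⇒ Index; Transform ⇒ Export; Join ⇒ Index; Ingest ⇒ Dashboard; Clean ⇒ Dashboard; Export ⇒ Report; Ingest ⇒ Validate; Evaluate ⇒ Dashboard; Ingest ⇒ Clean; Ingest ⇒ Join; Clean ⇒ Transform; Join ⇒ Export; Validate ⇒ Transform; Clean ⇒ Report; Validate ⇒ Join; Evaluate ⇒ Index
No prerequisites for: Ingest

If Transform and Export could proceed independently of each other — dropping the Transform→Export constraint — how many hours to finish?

Before: longest chain Ingest→Validate→Transform→Export→Report = 1+6+4+7+8 = 26, finish 26.
Without Transform→Export, Export's earliest start moves from 11 to 8.
After: Ingest→Validate→Transform→Evaluate→Index = 1+6+4+6+7 = 24 → 24 hours.

24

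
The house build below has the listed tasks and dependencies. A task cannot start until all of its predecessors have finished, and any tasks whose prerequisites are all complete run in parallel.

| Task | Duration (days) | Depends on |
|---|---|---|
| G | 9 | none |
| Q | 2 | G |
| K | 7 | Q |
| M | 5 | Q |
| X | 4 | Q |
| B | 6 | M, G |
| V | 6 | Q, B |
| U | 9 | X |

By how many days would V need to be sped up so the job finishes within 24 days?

4

Current finish: 28 days; target: 24.
V is on every critical path, so each day cut from V cuts the finish by one (this holds down to a finish of 24).
Need 28 − 24 = 4 days off V → V becomes 2 days, finish becomes 24.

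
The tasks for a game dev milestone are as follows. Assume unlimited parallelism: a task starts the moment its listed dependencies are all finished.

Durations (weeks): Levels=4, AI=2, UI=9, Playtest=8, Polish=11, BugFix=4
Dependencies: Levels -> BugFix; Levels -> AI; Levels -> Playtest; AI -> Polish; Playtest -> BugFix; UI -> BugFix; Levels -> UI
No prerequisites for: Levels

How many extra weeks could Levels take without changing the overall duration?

0

Levels→AI→Polish = 4+2+11 = 17 sets the makespan at 17 weeks.
Longest path through Levels: 17 weeks (earliest finish 4, latest finish 4).
So Levels can slip 4 − 4 = 0 weeks.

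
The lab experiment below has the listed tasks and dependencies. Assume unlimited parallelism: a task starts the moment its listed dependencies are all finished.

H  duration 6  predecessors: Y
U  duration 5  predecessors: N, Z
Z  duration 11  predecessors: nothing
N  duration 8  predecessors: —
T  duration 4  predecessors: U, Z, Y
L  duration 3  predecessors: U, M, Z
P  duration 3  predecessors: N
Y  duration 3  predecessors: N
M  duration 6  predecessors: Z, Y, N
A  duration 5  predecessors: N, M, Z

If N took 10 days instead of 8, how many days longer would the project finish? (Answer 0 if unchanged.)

2

Actual critical path: N→Y→M→A = 8+3+6+5 = 22 ⇒ 22 days.
N lies on that path, so at 10 days the path becomes 24 days.
No other chain overtakes it, so the finish is 24 days.
Change in finish: 24 − 22 = +2 days.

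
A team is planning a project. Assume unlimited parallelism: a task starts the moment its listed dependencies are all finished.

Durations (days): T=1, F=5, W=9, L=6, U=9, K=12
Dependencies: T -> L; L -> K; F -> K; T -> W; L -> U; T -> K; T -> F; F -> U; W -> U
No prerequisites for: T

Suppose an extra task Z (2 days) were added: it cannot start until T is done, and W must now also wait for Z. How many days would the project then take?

Originally the project takes 19 days.
With Z inserted, W now waits for max(T, Z).
New critical path: T→Z→W→U = 1+2+9+9 = 21 ⇒ 21 days.

21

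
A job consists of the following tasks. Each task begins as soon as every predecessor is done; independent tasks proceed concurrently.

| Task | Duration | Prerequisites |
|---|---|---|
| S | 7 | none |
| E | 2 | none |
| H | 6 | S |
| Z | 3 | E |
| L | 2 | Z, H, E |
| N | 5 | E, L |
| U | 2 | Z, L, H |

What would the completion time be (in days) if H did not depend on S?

With the dependency in place, S→H→L→N = 7+6+2+5 = 20 sets the finish at 20 days.
Without S→H, H's earliest start moves from 7 to 0.
New critical path: H→L→N = 6+2+5 = 13 ⇒ 13 days.

13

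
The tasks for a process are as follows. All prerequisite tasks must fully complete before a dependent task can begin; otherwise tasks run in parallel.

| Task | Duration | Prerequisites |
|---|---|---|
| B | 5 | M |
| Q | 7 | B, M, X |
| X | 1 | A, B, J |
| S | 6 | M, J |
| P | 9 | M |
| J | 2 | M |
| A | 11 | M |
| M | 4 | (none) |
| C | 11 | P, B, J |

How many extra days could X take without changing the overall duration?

Critical path: M→P→C = 4+9+11 = 24, so the finish is 24 days.
X finishes as early as 16 and must finish by 17.
Float = 24 − 23 = 1.

1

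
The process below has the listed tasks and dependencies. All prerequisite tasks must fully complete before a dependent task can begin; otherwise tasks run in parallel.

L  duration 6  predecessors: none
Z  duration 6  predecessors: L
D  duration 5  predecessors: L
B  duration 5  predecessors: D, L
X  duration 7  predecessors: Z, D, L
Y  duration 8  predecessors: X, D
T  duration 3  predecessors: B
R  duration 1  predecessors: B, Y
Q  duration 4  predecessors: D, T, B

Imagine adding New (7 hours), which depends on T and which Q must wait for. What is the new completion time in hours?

Originally the job takes 28 hours.
With New inserted, Q now waits for max(D, T, B, New).
New critical path: L→D→B→T→New→Q = 6+5+5+3+7+4 = 30 ⇒ 30 hours.

30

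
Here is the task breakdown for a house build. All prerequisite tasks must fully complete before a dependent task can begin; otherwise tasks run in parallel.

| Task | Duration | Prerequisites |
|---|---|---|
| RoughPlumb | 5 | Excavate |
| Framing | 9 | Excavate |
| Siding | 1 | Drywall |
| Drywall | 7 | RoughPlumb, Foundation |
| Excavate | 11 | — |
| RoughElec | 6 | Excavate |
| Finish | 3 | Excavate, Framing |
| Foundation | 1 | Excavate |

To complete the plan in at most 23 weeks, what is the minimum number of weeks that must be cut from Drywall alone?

Current finish: 24 weeks; target: 23.
Drywall is on every critical path, so each week cut from Drywall cuts the finish by one (this holds down to a finish of 23).
Need 24 − 23 = 1 week off Drywall → Drywall becomes 6 weeks, finish becomes 23.

1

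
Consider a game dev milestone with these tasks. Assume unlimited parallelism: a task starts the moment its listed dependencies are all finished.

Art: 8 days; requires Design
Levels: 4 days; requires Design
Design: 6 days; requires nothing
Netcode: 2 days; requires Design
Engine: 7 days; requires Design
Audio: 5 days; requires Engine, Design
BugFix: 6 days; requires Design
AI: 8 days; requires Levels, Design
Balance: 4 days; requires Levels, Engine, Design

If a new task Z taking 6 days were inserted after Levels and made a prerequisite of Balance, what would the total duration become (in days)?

Originally the game dev milestone takes 18 days.
With Z inserted, Balance now waits for max(Levels, Engine, Design, Z).
New critical path: Design→Levels→Z→Balance = 6+4+6+4 = 20 ⇒ 20 days.

20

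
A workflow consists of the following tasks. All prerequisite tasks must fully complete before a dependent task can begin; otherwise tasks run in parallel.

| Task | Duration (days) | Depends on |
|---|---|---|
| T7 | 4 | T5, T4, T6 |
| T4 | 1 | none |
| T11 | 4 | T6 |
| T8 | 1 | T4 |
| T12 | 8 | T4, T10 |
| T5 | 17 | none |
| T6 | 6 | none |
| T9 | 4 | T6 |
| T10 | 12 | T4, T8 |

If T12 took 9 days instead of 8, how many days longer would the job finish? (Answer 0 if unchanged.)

1

Critical path before the change: T4→T8→T10→T12 = 1+1+12+8 = 22 giving 22 days.
T12 is on the critical path; changing it to 9 makes that path 23 days.
That remains the longest chain; total 23 days.
Change in finish: 23 − 22 = +1 days.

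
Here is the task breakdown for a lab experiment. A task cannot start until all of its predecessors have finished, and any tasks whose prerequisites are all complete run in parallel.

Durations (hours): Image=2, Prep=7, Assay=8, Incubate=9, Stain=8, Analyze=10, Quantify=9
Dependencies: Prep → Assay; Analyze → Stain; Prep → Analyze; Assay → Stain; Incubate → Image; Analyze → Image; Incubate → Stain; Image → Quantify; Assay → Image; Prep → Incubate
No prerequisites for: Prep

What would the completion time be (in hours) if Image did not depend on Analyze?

Before: longest chain Prep→Analyze→Image→Quantify = 7+10+2+9 = 28, finish 28.
Without Analyze→Image, Image's earliest start moves from 17 to 16.
New critical path: Prep→Incubate→Image→Quantify = 7+9+2+9 = 27 ⇒ 27 hours.

27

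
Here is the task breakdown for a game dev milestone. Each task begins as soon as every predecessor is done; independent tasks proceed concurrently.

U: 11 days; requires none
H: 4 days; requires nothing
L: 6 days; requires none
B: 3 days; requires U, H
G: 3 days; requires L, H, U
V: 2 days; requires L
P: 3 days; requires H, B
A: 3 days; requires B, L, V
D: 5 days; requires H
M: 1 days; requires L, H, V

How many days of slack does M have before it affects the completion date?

8

The longest chain is U→B→P = 11+3+3 = 17; overall finish 17 days.
The longest chain containing M totals 9 days.
Slack of M = 16 − 8 = 8 days.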